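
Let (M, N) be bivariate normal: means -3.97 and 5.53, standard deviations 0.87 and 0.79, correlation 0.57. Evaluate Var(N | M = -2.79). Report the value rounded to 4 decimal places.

For a bivariate normal, Var(N | M=x) = σ_N²(1 − ρ²).
Var(N | M=-2.79) = (0.79)²·(1 − (0.57)²) = 0.6241·0.6751 = 0.4213.

0.4213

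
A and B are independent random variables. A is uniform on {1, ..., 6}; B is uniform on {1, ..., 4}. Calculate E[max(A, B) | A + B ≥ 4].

89/21

P(A + B ≥ 4) = 7/8.
Summing max(A,B)·P(x,y) over outcomes with A + B ≥ 4 gives 89/24.
E[max(A, B) | A + B ≥ 4] = (89/24) / (7/8) = 89/21.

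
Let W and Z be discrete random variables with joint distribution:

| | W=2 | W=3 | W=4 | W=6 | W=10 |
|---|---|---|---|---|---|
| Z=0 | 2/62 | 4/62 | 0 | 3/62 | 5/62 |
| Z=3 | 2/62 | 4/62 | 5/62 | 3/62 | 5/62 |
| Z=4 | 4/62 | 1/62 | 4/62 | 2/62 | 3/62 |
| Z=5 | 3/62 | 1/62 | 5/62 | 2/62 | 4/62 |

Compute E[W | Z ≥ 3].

127/24

P(Z ≥ 3) = 24/31.
Summing W·P(W=x,Z=y) over the conditioning event gives 127/31.
E[W | Z ≥ 3] = (127/31) / (24/31) = 127/24.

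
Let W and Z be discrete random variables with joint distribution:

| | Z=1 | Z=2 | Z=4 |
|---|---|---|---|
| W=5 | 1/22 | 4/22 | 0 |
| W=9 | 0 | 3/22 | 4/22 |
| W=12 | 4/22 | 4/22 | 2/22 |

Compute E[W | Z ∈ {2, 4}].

155/17

P(Z ∈ {2, 4}) = 17/22.
Σ W·P over the event = 5·(4/22) + 9·(3/22) + 9·(4/22) + 12·(4/22) + 12·(2/22) = 155/22.
E[W | Z ∈ {2, 4}] = (155/22) / (17/22) = 155/17.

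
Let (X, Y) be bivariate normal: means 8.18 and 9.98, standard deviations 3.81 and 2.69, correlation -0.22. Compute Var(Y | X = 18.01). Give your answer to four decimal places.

6.8859

Var(Y | X=x) = (1 − ρ²)·σ_Y².
Var(Y | X=18.01) = (2.69)²·(1 − (-0.22)²) = 7.2361·0.9516 = 6.8859.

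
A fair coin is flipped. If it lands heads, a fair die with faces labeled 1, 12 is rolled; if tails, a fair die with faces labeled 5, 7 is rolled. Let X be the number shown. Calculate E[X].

E[X | heads] = (1+12)/2 = 13/2.
E[X | tails] = (5+7)/2 = 6.
By the law of total expectation,
E[X] = (1/2)·(13/2) + (1/2)·(6) = 25/4.

25/4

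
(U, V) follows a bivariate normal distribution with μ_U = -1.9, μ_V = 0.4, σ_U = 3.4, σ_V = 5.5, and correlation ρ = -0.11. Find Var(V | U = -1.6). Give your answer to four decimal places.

For a bivariate normal, Var(V | U=x) = σ_V²(1 − ρ²).
Var(V | U=-1.6) = (5.5)²·(1 − (-0.11)²) = 30.25·0.9879 = 29.8840.

29.8840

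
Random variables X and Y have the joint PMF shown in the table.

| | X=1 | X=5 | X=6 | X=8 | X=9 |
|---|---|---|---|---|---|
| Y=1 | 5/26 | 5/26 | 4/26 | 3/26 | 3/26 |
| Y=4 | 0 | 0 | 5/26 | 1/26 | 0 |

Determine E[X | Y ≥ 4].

19/3

P(Y ≥ 4) = 3/13.
Σ X·P over the event = 6·(5/26) + 8·(1/26) = 19/13.
E[X | Y ≥ 4] = (19/13) / (3/13) = 19/3.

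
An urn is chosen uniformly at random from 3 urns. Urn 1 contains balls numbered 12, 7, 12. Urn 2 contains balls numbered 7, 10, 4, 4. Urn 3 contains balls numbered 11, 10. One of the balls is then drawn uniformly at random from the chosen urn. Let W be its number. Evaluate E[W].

E[W | urn 1] = (12+7+12)/3 = 31/3.
E[W | urn 2] = (7+10+4+4)/4 = 25/4.
E[W | urn 3] = (11+10)/2 = 21/2.
By the law of total expectation,
E[W] = (1/3)·(31/3) + (1/3)·(25/4) + (1/3)·(21/2) = 325/36.

325/36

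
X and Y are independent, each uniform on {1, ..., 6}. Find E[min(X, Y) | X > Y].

P(X > Y) = 5/12.
Summing min(X,Y)·P(x,y) over outcomes with X > Y gives 35/36.
E[min(X, Y) | X > Y] = (35/36) / (5/12) = 7/3.

7/3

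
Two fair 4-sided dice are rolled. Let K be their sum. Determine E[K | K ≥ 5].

6

P(K ≥ 5) = 5/8.
Σ over the event: 5·1/4 + 6·3/16 + 7·1/8 + 8·1/16 = 15/4.
E[K | K ≥ 5] = (15/4) / (5/8) = 6.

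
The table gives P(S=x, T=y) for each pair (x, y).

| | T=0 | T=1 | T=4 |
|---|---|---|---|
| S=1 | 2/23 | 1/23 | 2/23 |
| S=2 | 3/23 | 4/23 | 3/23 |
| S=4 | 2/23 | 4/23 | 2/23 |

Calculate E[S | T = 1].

25/9

P(T = 1) = 9/23.
Σ S·P over the event = 1·(1/23) + 2·(4/23) + 4·(4/23) = 25/23.
E[S | T = 1] = (25/23) / (9/23) = 25/9.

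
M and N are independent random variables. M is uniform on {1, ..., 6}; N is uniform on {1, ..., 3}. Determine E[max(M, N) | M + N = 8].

Outcomes with M + N = 8: (5,3), (6,2), each with probability 1/18.
E[max(M, N) | M + N = 8] = (5 + 6) / 2 = 11/2.

11/2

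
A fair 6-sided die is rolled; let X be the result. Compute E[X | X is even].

Given X is even, X is equally likely to be any of {2, 4, 6}.
E[X | X is even] = (2 + 4 + 6) / 3 = 4.

4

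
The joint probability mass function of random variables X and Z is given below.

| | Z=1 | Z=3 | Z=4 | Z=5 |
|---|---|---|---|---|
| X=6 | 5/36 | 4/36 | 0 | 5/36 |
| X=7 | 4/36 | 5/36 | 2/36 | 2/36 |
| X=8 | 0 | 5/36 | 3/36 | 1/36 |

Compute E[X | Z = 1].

P(Z = 1) = 1/4.
Σ X·P over the event = 6·(5/36) + 7·(4/36) = 29/18.
E[X | Z = 1] = (29/18) / (1/4) = 58/9.

58/9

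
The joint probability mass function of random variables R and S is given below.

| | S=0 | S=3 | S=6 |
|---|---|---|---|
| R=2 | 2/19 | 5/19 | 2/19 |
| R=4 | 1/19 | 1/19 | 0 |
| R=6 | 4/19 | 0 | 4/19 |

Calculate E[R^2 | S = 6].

P(S = 6) = 6/19.
Summing R^2·P(R=x,S=y) over the conditioning event gives 8.
E[R^2 | S = 6] = (8) / (6/19) = 76/3.

76/3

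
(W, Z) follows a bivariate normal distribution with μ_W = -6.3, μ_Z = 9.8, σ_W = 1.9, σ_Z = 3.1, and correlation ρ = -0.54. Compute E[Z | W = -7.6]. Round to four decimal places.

10.9454

The regression of Z on W has slope ρ·σ_Z/σ_W and passes through (μ_W, μ_Z).
E[Z | W=-7.6] = 9.8 + (-0.54)·(3.1/1.9)·(-7.6 − (-6.3)) = 9.8 + (-0.88105)·(-1.3) = 10.9454.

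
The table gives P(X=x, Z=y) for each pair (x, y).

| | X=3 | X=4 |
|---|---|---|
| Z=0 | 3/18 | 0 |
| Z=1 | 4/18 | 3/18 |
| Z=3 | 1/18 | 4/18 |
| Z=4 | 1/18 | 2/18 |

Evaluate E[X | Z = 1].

P(Z = 1) = 7/18.
Σ X·P over the event = 3·(4/18) + 4·(3/18) = 4/3.
E[X | Z = 1] = (4/3) / (7/18) = 24/7.

24/7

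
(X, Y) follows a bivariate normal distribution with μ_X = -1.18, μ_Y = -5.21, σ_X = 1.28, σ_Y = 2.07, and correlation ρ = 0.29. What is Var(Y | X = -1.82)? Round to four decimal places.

The conditional variance in a bivariate normal is σ_Y²(1 − ρ²), independent of x.
Var(Y | X=-1.82) = (2.07)²·(1 − (0.29)²) = 4.2849·0.9159 = 3.9245.

3.9245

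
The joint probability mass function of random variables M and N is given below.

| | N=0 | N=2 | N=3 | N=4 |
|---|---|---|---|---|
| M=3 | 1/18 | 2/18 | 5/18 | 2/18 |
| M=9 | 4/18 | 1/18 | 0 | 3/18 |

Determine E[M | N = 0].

P(N = 0) = 5/18.
Σ M·P over the event = 3·(1/18) + 9·(4/18) = 13/6.
E[M | N = 0] = (13/6) / (5/18) = 39/5.

39/5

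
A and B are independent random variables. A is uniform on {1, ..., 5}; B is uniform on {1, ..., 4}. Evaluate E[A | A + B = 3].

3/2

Outcomes with A + B = 3: (1,2), (2,1), each with probability 1/20.
E[A | A + B = 3] = (1 + 2) / 2 = 3/2.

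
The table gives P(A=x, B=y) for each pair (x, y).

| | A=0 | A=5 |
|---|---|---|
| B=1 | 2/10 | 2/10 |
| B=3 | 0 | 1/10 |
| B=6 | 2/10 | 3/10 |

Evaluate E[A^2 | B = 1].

25/2

P(B = 1) = 2/5.
Σ A^2·P over the event = 0·(2/10) + 25·(2/10) = 5.
E[A^2 | B = 1] = (5) / (2/5) = 25/2.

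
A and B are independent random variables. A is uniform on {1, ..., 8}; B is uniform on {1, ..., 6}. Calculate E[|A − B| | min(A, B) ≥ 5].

5/4

P(min(A, B) ≥ 5) = 1/6.
Summing |A−B|·P(x,y) over outcomes with min(A, B) ≥ 5 gives 5/24.
E[|A − B| | min(A, B) ≥ 5] = (5/24) / (1/6) = 5/4.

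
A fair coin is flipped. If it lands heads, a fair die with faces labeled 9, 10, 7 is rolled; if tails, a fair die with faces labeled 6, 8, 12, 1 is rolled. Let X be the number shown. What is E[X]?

185/24

E[X | heads] = (9+10+7)/3 = 26/3.
E[X | tails] = (6+8+12+1)/4 = 27/4.
E[X] = (1/2)·(26/3) + (1/2)·(27/4) = 185/24.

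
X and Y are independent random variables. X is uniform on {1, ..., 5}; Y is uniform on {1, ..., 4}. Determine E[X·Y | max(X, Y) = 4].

Outcomes with max(X, Y) = 4: (1,4), (2,4), (3,4), (4,1), (4,2), (4,3), (4,4), each with probability 1/20.
E[X·Y | max(X, Y) = 4] = (4 + 8 + 12 + 4 + 8 + 12 + 16) / 7 = 64/7.

64/7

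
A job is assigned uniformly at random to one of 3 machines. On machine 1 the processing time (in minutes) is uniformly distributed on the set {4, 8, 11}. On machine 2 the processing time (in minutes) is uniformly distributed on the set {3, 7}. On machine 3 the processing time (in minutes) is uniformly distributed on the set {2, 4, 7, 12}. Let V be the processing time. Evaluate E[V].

227/36

E[V | machine 1] = (4+8+11)/3 = 23/3.
E[V | machine 2] = (3+7)/2 = 5.
E[V | machine 3] = (2+4+7+12)/4 = 25/4.
E[V] = (1/3)·(23/3) + (1/3)·(5) + (1/3)·(25/4) = 227/36.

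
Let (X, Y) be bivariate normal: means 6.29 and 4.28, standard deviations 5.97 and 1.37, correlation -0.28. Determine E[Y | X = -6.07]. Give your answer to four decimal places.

5.0742

The regression of Y on X has slope ρ·σ_Y/σ_X and passes through (μ_X, μ_Y).
E[Y | X=-6.07] = 4.28 + (-0.28)·(1.37/5.97)·(-6.07 − (6.29)) = 4.28 + (-0.064255)·(-12.36) = 5.0742.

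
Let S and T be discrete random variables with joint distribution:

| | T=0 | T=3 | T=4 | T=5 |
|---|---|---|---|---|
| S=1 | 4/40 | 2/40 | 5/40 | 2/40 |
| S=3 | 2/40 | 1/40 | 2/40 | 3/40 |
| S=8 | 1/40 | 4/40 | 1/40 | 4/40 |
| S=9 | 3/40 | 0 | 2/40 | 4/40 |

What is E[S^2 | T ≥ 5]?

P(T ≥ 5) = 13/40.
Σ S^2·P over the event = 1·(2/40) + 9·(3/40) + 64·(4/40) + 81·(4/40) = 609/40.
E[S^2 | T ≥ 5] = (609/40) / (13/40) = 609/13.

609/13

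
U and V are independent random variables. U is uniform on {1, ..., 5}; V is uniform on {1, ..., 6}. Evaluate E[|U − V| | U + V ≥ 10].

1

Outcomes with U + V ≥ 10: (4,6), (5,5), (5,6), each with probability 1/30.
E[|U − V| | U + V ≥ 10] = (2 + 0 + 1) / 3 = 1.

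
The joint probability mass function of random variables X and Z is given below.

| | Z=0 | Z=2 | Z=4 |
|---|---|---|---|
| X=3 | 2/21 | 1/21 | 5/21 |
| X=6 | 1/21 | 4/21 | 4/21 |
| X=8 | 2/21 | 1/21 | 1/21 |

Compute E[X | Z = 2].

35/6

P(Z = 2) = 2/7.
Σ X·P over the event = 3·(1/21) + 6·(4/21) + 8·(1/21) = 5/3.
E[X | Z = 2] = (5/3) / (2/7) = 35/6.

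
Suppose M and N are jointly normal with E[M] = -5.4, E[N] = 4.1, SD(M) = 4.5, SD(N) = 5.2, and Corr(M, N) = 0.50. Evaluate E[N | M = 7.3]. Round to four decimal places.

The regression of N on M has slope ρ·σ_N/σ_M and passes through (μ_M, μ_N).
E[N | M=7.3] = 4.1 + (0.50)·(5.2/4.5)·(7.3 − (-5.4)) = 4.1 + (0.57778)·(12.7) = 11.4378.

11.4378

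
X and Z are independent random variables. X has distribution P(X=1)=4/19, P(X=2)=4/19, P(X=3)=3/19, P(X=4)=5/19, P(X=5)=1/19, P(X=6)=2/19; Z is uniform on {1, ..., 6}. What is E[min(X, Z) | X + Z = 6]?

P(X + Z = 6) = 17/114.
Summing min(X,Z)·P(x,y) over outcomes with X + Z = 6 gives 16/57.
E[min(X, Z) | X + Z = 6] = (16/57) / (17/114) = 32/17.

32/17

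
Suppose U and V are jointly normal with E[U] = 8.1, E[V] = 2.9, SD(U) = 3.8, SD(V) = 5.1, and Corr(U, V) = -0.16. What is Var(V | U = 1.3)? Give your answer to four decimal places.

25.3441

The conditional variance in a bivariate normal is σ_V²(1 − ρ²), independent of x.
Var(V | U=1.3) = (5.1)²·(1 − (-0.16)²) = 26.01·0.9744 = 25.3441.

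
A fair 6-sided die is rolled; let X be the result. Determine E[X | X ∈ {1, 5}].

3

P(X ∈ {1, 5}) = 1/3.
Σ over the event: 1·1/6 + 5·1/6 = 1.
E[X | X ∈ {1, 5}] = (1) / (1/3) = 3.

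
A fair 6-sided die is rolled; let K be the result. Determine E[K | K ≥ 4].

Given K ≥ 4, K is equally likely to be any of {4, 5, 6}.
E[K | K ≥ 4] = (4 + 5 + 6) / 3 = 5.

5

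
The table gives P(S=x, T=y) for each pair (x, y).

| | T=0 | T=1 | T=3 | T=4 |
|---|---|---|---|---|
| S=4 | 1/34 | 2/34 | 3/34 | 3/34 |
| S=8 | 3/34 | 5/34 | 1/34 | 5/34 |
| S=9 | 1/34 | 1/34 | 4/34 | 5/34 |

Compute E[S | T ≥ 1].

P(T ≥ 1) = 29/34.
Summing S·P(S=x,T=y) over the conditioning event gives 105/17.
E[S | T ≥ 1] = (105/17) / (29/34) = 210/29.

210/29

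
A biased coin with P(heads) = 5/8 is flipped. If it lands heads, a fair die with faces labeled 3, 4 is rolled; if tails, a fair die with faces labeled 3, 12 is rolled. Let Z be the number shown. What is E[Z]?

E[Z | heads] = (3+4)/2 = 7/2.
E[Z | tails] = (3+12)/2 = 15/2.
By the law of total expectation,
E[Z] = (5/8)·(7/2) + (3/8)·(15/2) = 5.

5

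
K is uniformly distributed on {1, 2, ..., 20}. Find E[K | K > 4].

25/2

P(K > 4) = 4/5.
E[K | K > 4] = (10) / (4/5) = 25/2.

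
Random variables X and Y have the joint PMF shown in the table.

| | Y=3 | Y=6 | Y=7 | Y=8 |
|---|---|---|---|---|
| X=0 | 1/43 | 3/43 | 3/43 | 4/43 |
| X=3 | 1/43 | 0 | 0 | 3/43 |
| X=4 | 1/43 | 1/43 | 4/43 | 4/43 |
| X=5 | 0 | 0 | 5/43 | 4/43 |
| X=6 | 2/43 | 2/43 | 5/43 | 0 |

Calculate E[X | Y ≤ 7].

P(Y ≤ 7) = 28/43.
Summing X·P(X=x,Y=y) over the conditioning event gives 106/43.
E[X | Y ≤ 7] = (106/43) / (28/43) = 53/14.

53/14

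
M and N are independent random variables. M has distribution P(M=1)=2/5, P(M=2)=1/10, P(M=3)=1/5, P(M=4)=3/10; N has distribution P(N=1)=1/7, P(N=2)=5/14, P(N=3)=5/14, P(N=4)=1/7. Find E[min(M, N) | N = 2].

8/5

P(N = 2) = 5/14.
Summing min(M,N)·P(x,y) over outcomes with N = 2 gives 4/7.
E[min(M, N) | N = 2] = (4/7) / (5/14) = 8/5.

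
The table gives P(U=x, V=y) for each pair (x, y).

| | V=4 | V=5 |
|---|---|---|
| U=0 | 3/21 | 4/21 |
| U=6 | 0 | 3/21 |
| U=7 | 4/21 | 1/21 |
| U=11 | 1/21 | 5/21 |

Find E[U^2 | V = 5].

762/13

P(V = 5) = 13/21.
Summing U^2·P(U=x,V=y) over the conditioning event gives 254/7.
E[U^2 | V = 5] = (254/7) / (13/21) = 762/13.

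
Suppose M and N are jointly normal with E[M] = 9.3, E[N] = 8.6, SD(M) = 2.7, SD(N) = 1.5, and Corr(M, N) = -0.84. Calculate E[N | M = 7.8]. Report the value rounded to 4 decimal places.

E[N | M=x] = μ_N + ρ(σ_N/σ_M)(x − μ_M) for jointly normal variables.
E[N | M=7.8] = 8.6 + (-0.84)·(1.5/2.7)·(7.8 − (9.3)) = 8.6 + (-0.46667)·(-1.5) = 9.3000.

9.3000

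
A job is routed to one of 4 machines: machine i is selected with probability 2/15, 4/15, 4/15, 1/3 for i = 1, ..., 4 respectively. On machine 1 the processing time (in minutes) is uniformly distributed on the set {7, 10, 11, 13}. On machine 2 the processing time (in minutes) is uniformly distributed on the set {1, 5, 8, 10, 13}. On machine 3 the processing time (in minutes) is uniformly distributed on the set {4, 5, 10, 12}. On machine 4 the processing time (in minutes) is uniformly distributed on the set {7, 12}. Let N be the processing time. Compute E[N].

E[N | machine 1] = (7+10+11+13)/4 = 41/4.
E[N | machine 2] = (1+5+8+10+13)/5 = 37/5.
E[N | machine 3] = (4+5+10+12)/4 = 31/4.
E[N | machine 4] = (7+12)/2 = 19/2.
E[N] = (2/15)·(41/4) + (4/15)·(37/5) + (4/15)·(31/4) + (1/3)·(19/2) = 643/75.

643/75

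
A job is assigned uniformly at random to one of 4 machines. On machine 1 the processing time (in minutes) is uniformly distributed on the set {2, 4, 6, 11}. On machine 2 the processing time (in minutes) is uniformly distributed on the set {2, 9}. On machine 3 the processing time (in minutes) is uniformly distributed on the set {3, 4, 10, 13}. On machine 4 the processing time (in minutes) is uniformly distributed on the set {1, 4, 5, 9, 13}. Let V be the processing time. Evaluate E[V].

503/80

E[V | machine 1] = (2+4+6+11)/4 = 23/4.
E[V | machine 2] = (2+9)/2 = 11/2.
E[V | machine 3] = (3+4+10+13)/4 = 15/2.
E[V | machine 4] = (1+4+5+9+13)/5 = 32/5.
By the law of total expectation,
E[V] = (1/4)·(23/4) + (1/4)·(11/2) + (1/4)·(15/2) + (1/4)·(32/5) = 503/80.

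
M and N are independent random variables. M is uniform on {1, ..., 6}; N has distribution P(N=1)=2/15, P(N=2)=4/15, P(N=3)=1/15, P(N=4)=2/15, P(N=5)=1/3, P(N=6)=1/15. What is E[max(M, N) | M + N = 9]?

P(M + N = 9) = 1/10.
Summing max(M,N)·P(x,y) over outcomes with M + N = 9 gives 47/90.
E[max(M, N) | M + N = 9] = (47/90) / (1/10) = 47/9.

47/9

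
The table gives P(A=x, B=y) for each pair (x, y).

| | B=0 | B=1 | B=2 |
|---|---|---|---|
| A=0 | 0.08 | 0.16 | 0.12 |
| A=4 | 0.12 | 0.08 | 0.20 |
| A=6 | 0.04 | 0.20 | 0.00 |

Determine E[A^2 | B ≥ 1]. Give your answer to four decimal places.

15.3684

P(B ≥ 1) = 0.76.
Σ A^2·P over the event = 0·(0.16) + 0·(0.12) + 16·(0.08) + 16·(0.20) + 36·(0.20) = 11.68.
E[A^2 | B ≥ 1] = (11.68) / (0.76) = 15.3684.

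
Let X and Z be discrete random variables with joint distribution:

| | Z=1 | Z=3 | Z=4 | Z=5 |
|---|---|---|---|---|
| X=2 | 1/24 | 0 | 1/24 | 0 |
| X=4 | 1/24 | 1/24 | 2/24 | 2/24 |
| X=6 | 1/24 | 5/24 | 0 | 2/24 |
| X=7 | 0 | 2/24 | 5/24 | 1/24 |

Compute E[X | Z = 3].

P(Z = 3) = 1/3.
Σ X·P over the event = 4·(1/24) + 6·(5/24) + 7·(2/24) = 2.
E[X | Z = 3] = (2) / (1/3) = 6.

6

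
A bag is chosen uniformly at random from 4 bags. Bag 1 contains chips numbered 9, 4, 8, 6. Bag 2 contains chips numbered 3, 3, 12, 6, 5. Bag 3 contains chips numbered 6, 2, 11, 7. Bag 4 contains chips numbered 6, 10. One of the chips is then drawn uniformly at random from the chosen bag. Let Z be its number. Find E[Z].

E[Z | bag 1] = (9+4+8+6)/4 = 27/4.
E[Z | bag 2] = (3+3+12+6+5)/5 = 29/5.
E[Z | bag 3] = (6+2+11+7)/4 = 13/2.
E[Z | bag 4] = (6+10)/2 = 8.
E[Z] = (1/4)·(27/4) + (1/4)·(29/5) + (1/4)·(13/2) + (1/4)·(8) = 541/80.

541/80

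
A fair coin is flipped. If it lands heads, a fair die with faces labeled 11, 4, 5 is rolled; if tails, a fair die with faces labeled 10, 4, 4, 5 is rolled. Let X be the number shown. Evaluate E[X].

149/24

E[X | heads] = (11+4+5)/3 = 20/3.
E[X | tails] = (10+4+4+5)/4 = 23/4.
By the law of total expectation,
E[X] = (1/2)·(20/3) + (1/2)·(23/4) = 149/24.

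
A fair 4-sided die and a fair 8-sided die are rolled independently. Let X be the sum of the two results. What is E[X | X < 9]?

62/11

P(X < 9) = 11/16.
Σ over the event: 2·1/32 + 3·1/16 + 4·3/32 + 5·1/8 + 6·1/8 + 7·1/8 + 8·1/8 = 31/8.
E[X | X < 9] = (31/8) / (11/16) = 62/11.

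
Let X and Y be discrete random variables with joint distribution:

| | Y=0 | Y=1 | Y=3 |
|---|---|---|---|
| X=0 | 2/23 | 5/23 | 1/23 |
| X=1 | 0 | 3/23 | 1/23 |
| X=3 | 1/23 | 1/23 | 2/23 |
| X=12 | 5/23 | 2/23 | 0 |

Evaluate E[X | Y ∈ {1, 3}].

37/15

P(Y ∈ {1, 3}) = 15/23.
Summing X·P(X=x,Y=y) over the conditioning event gives 37/23.
E[X | Y ∈ {1, 3}] = (37/23) / (15/23) = 37/15.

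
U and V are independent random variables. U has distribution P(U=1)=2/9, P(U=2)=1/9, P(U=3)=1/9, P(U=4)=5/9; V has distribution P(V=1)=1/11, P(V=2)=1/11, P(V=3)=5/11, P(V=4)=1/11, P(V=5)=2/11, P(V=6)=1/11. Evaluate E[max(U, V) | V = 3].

P(V = 3) = 5/11.
Summing max(U,V)·P(x,y) over outcomes with V = 3 gives 160/99.
E[max(U, V) | V = 3] = (160/99) / (5/11) = 32/9.

32/9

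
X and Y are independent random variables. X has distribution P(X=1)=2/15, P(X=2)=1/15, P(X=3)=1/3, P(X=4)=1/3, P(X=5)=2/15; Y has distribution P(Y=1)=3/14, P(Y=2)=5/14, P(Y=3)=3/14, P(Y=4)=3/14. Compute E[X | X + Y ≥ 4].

P(X + Y ≥ 4) = 191/210.
Summing X·P(x,y) over outcomes with X + Y ≥ 4 gives 332/105.
E[X | X + Y ≥ 4] = (332/105) / (191/210) = 664/191.

664/191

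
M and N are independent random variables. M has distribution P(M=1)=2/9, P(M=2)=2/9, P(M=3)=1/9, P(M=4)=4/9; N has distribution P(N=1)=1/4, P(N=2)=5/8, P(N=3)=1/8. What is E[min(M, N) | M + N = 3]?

1

P(M + N = 3) = 7/36.
Summing min(M,N)·P(x,y) over outcomes with M + N = 3 gives 7/36.
E[min(M, N) | M + N = 3] = (7/36) / (7/36) = 1.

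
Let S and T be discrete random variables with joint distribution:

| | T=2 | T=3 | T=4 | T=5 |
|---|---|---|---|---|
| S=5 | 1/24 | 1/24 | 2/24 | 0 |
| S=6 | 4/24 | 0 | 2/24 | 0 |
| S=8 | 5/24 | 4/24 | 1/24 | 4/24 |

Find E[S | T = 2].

69/10

P(T = 2) = 5/12.
Summing S·P(S=x,T=y) over the conditioning event gives 23/8.
E[S | T = 2] = (23/8) / (5/12) = 69/10.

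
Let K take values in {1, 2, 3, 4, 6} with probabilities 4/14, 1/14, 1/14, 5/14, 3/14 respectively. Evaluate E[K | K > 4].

P(K > 4) = 3/14.
Σ over the event: 6·3/14 = 9/7.
E[K | K > 4] = (9/7) / (3/14) = 6.

6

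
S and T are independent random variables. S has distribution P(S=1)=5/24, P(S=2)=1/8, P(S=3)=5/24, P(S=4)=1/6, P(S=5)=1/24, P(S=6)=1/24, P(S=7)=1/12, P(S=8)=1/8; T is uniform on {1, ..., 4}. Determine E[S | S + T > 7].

196/29

P(S + T > 7) = 29/96.
Summing S·P(x,y) over outcomes with S + T > 7 gives 49/24.
E[S | S + T > 7] = (49/24) / (29/96) = 196/29.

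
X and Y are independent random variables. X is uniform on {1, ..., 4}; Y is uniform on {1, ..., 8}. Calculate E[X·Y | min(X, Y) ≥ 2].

15

P(min(X, Y) ≥ 2) = 21/32.
Summing XY·P(x,y) over outcomes with min(X, Y) ≥ 2 gives 315/32.
E[X·Y | min(X, Y) ≥ 2] = (315/32) / (21/32) = 15.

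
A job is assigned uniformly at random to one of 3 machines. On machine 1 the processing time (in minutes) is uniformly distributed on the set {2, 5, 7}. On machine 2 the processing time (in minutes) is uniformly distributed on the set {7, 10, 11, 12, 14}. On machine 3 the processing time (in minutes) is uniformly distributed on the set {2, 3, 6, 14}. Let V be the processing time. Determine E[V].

E[V | machine 1] = (2+5+7)/3 = 14/3.
E[V | machine 2] = (7+10+11+12+14)/5 = 54/5.
E[V | machine 3] = (2+3+6+14)/4 = 25/4.
E[V] = (1/3)·(14/3) + (1/3)·(54/5) + (1/3)·(25/4) = 1303/180.

1303/180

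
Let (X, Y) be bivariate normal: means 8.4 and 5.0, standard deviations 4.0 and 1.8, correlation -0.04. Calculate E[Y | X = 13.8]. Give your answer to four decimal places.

4.9028

The regression of Y on X has slope ρ·σ_Y/σ_X and passes through (μ_X, μ_Y).
E[Y | X=13.8] = 5.0 + (-0.04)·(1.8/4.0)·(13.8 − (8.4)) = 5.0 + (-0.018)·(5.4) = 4.9028.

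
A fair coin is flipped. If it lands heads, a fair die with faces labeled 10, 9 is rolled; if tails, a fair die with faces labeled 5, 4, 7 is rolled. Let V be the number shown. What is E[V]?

E[V | heads] = (10+9)/2 = 19/2.
E[V | tails] = (5+4+7)/3 = 16/3.
E[V] = (1/2)·(19/2) + (1/2)·(16/3) = 89/12.

89/12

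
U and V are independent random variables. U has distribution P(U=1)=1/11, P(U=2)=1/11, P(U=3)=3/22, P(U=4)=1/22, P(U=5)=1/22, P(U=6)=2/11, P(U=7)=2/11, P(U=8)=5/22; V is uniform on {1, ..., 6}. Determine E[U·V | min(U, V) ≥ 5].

1067/28

P(min(U, V) ≥ 5) = 7/33.
Summing UV·P(x,y) over outcomes with min(U, V) ≥ 5 gives 97/12.
E[U·V | min(U, V) ≥ 5] = (97/12) / (7/33) = 1067/28.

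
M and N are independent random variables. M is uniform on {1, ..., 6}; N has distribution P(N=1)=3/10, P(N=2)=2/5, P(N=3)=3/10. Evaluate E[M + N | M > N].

P(M > N) = 2/3.
Summing (M+N)·P(x,y) over outcomes with M > N gives 251/60.
E[M + N | M > N] = (251/60) / (2/3) = 251/40.

251/40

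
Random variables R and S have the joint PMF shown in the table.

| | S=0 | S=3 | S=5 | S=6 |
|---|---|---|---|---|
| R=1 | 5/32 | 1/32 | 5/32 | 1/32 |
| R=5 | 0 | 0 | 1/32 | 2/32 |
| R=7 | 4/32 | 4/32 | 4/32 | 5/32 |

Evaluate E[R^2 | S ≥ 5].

P(S ≥ 5) = 9/16.
Σ R^2·P over the event = 1·(5/32) + 1·(1/32) + 25·(1/32) + 25·(2/32) + 49·(4/32) + 49·(5/32) = 261/16.
E[R^2 | S ≥ 5] = (261/16) / (9/16) = 29.

29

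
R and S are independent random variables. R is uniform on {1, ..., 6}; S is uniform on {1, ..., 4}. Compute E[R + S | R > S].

P(R > S) = 7/12.
Summing (R+S)·P(x,y) over outcomes with R > S gives 47/12.
E[R + S | R > S] = (47/12) / (7/12) = 47/7.

47/7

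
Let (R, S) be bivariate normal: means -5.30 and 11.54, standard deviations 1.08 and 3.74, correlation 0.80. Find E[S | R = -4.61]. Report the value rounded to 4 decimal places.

13.4516

For a bivariate normal, E[S | R=x] = μ_S + ρ·(σ_S/σ_R)·(x − μ_R).
E[S | R=-4.61] = 11.54 + (0.80)·(3.74/1.08)·(-4.61 − (-5.30)) = 11.54 + (2.7704)·(0.69) = 13.4516.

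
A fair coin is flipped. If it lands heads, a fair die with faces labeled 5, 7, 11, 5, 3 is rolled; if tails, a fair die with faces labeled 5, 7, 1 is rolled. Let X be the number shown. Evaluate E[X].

79/15

E[X | heads] = (5+7+11+5+3)/5 = 31/5.
E[X | tails] = (5+7+1)/3 = 13/3.
By the law of total expectation,
E[X] = (1/2)·(31/5) + (1/2)·(13/3) = 79/15.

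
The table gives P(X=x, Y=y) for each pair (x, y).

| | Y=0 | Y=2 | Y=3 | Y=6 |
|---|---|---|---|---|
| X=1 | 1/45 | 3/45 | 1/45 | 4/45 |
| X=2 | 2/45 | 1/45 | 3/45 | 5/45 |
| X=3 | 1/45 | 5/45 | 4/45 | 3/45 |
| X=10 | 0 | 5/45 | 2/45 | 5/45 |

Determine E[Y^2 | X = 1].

55/3

P(X = 1) = 1/5.
Σ Y^2·P over the event = 0·(1/45) + 4·(3/45) + 9·(1/45) + 36·(4/45) = 11/3.
E[Y^2 | X = 1] = (11/3) / (1/5) = 55/3.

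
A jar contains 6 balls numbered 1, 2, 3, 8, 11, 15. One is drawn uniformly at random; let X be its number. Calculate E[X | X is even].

P(X is even) = 1/3.
Σ over the event: 2·1/6 + 8·1/6 = 5/3.
E[X | X is even] = (5/3) / (1/3) = 5.

5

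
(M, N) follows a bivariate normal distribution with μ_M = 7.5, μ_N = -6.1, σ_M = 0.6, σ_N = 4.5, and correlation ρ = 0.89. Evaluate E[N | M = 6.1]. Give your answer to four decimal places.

E[N | M=x] = μ_N + ρ(σ_N/σ_M)(x − μ_M) for jointly normal variables.
E[N | M=6.1] = -6.1 + (0.89)·(4.5/0.6)·(6.1 − (7.5)) = -6.1 + (6.675)·(-1.4) = -15.4450.

-15.4450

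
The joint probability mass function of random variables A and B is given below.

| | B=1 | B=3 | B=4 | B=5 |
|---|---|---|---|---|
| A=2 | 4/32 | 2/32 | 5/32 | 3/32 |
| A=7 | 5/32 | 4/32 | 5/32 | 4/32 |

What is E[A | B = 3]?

16/3

P(B = 3) = 3/16.
Σ A·P over the event = 2·(2/32) + 7·(4/32) = 1.
E[A | B = 3] = (1) / (3/16) = 16/3.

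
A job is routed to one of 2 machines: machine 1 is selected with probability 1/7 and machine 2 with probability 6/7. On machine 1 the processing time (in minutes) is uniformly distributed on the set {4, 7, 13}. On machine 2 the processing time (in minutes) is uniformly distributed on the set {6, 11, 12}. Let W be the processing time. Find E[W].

E[W | machine 1] = (4+7+13)/3 = 8.
E[W | machine 2] = (6+11+12)/3 = 29/3.
E[W] = (1/7)·(8) + (6/7)·(29/3) = 66/7.

66/7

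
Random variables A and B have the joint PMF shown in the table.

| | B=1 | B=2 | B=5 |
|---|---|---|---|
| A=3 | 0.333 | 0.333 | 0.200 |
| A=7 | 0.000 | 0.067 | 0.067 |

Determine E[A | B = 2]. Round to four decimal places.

3.6700

P(B = 2) = 0.400.
Summing A·P(A=x,B=y) over the conditioning event gives 1.468.
E[A | B = 2] = (1.468) / (0.400) = 3.6700.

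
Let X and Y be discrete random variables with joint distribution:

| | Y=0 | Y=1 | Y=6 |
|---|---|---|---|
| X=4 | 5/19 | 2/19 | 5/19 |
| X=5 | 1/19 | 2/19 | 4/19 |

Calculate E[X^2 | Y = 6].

P(Y = 6) = 9/19.
Σ X^2·P over the event = 16·(5/19) + 25·(4/19) = 180/19.
E[X^2 | Y = 6] = (180/19) / (9/19) = 20.

20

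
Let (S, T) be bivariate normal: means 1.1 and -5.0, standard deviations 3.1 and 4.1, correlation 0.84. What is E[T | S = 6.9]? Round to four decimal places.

1.4436

For a bivariate normal, E[T | S=x] = μ_T + ρ·(σ_T/σ_S)·(x − μ_S).
E[T | S=6.9] = -5.0 + (0.84)·(4.1/3.1)·(6.9 − (1.1)) = -5.0 + (1.11097)·(5.8) = 1.4436.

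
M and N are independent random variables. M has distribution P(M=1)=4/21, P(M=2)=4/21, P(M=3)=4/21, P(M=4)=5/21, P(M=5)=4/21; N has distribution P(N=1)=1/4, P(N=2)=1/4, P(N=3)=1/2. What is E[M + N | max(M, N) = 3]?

39/8

P(max(M, N) = 3) = 8/21.
Summing (M+N)·P(x,y) over outcomes with max(M, N) = 3 gives 13/7.
E[M + N | max(M, N) = 3] = (13/7) / (8/21) = 39/8.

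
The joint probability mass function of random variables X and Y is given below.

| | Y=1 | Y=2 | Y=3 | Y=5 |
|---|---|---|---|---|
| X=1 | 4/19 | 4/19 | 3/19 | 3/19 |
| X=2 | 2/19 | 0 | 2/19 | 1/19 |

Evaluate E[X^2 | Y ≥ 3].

2

P(Y ≥ 3) = 9/19.
Σ X^2·P over the event = 1·(3/19) + 1·(3/19) + 4·(2/19) + 4·(1/19) = 18/19.
E[X^2 | Y ≥ 3] = (18/19) / (9/19) = 2.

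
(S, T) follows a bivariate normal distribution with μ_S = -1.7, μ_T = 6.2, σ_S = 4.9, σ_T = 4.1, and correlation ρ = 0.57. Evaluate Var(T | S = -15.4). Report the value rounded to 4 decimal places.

11.3484

The conditional variance in a bivariate normal is σ_T²(1 − ρ²), independent of x.
Var(T | S=-15.4) = (4.1)²·(1 − (0.57)²) = 16.81·0.6751 = 11.3484.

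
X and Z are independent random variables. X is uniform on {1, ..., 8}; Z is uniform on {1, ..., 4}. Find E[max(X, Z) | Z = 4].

21/4

Outcomes with Z = 4: (1,4), (2,4), (3,4), (4,4), (5,4), (6,4), (7,4), (8,4), each with probability 1/32.
E[max(X, Z) | Z = 4] = (4 + 4 + 4 + 4 + 5 + 6 + 7 + 8) / 8 = 21/4.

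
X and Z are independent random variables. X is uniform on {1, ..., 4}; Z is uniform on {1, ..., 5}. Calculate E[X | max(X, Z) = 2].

5/3

P(max(X, Z) = 2) = 3/20.
Summing X·P(x,y) over outcomes with max(X, Z) = 2 gives 1/4.
E[X | max(X, Z) = 2] = (1/4) / (3/20) = 5/3.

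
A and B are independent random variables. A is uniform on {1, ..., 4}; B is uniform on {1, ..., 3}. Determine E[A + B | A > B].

Outcomes with A > B: (2,1), (3,1), (3,2), (4,1), (4,2), (4,3), each with probability 1/12.
E[A + B | A > B] = (3 + 4 + 5 + 5 + 6 + 7) / 6 = 5.

5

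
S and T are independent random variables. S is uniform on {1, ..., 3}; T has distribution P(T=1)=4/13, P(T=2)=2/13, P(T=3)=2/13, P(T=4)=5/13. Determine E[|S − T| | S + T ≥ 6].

5/4

P(S + T ≥ 6) = 4/13.
Summing |S−T|·P(x,y) over outcomes with S + T ≥ 6 gives 5/13.
E[|S − T| | S + T ≥ 6] = (5/13) / (4/13) = 5/4.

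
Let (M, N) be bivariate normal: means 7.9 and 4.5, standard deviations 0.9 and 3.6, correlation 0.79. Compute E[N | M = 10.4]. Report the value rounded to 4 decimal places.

12.4000

For a bivariate normal, E[N | M=x] = μ_N + ρ·(σ_N/σ_M)·(x − μ_M).
E[N | M=10.4] = 4.5 + (0.79)·(3.6/0.9)·(10.4 − (7.9)) = 4.5 + (3.16)·(2.5) = 12.4000.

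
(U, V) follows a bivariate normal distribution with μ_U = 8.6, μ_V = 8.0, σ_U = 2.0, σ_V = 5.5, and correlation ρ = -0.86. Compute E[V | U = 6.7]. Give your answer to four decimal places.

12.4935

E[V | U=x] = μ_V + ρ(σ_V/σ_U)(x − μ_U) for jointly normal variables.
E[V | U=6.7] = 8.0 + (-0.86)·(5.5/2.0)·(6.7 − (8.6)) = 8.0 + (-2.365)·(-1.9) = 12.4935.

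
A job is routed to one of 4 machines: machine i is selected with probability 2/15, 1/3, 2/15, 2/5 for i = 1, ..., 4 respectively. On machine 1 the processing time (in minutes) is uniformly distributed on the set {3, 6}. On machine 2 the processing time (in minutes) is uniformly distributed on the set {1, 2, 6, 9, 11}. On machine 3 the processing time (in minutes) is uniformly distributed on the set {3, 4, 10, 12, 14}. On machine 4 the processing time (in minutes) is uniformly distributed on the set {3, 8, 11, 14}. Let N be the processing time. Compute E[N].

182/25

E[N | machine 1] = (3+6)/2 = 9/2.
E[N | machine 2] = (1+2+6+9+11)/5 = 29/5.
E[N | machine 3] = (3+4+10+12+14)/5 = 43/5.
E[N | machine 4] = (3+8+11+14)/4 = 9.
By the law of total expectation,
E[N] = (2/15)·(9/2) + (1/3)·(29/5) + (2/15)·(43/5) + (2/5)·(9) = 182/25.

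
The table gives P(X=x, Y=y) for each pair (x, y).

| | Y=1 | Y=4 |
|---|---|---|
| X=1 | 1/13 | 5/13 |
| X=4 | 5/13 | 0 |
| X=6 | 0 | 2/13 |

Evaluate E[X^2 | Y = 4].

P(Y = 4) = 7/13.
Σ X^2·P over the event = 1·(5/13) + 36·(2/13) = 77/13.
E[X^2 | Y = 4] = (77/13) / (7/13) = 11.

11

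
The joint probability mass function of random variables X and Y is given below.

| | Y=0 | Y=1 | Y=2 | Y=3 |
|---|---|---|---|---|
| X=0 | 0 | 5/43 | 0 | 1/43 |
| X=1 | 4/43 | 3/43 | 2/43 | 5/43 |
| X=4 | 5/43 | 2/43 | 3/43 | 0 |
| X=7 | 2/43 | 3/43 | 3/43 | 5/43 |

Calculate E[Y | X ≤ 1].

P(X ≤ 1) = 20/43.
Summing Y·P(X=x,Y=y) over the conditioning event gives 30/43.
E[Y | X ≤ 1] = (30/43) / (20/43) = 3/2.

3/2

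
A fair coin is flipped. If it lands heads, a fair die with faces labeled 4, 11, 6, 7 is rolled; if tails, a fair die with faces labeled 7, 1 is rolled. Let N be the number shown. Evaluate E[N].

E[N | heads] = (4+11+6+7)/4 = 7.
E[N | tails] = (7+1)/2 = 4.
By the law of total expectation,
E[N] = (1/2)·(7) + (1/2)·(4) = 11/2.

11/2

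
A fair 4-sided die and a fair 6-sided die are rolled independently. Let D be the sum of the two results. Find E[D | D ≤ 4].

10/3

P(D ≤ 4) = 1/4.
Σ over the event: 2·1/24 + 3·1/12 + 4·1/8 = 5/6.
E[D | D ≤ 4] = (5/6) / (1/4) = 10/3.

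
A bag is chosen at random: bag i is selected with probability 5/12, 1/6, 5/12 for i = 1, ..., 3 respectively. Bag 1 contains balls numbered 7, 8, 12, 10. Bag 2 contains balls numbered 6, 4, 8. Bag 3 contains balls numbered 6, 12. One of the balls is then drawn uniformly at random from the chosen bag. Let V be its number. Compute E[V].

E[V | bag 1] = (7+8+12+10)/4 = 37/4.
E[V | bag 2] = (6+4+8)/3 = 6.
E[V | bag 3] = (6+12)/2 = 9.
E[V] = (5/12)·(37/4) + (1/6)·(6) + (5/12)·(9) = 413/48.

413/48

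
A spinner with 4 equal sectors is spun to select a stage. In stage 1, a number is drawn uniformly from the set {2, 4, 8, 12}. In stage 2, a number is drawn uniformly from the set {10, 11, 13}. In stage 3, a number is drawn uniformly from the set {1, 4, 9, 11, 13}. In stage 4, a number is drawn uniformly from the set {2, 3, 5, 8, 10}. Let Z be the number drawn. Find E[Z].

E[Z | stage 1] = (2+4+8+12)/4 = 13/2.
E[Z | stage 2] = (10+11+13)/3 = 34/3.
E[Z | stage 3] = (1+4+9+11+13)/5 = 38/5.
E[Z | stage 4] = (2+3+5+8+10)/5 = 28/5.
E[Z] = (1/4)·(13/2) + (1/4)·(34/3) + (1/4)·(38/5) + (1/4)·(28/5) = 931/120.

931/120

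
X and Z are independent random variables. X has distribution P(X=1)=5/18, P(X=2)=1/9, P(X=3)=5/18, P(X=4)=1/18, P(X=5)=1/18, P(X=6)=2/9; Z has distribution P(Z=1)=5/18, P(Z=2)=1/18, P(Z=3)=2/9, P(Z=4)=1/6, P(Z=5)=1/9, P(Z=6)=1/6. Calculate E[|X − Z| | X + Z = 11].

1

P(X + Z = 11) = 11/324.
Summing |X−Z|·P(x,y) over outcomes with X + Z = 11 gives 11/324.
E[|X − Z| | X + Z = 11] = (11/324) / (11/324) = 1.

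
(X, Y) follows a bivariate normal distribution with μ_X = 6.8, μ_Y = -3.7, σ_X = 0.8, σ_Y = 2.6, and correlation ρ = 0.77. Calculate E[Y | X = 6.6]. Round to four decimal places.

The regression of Y on X has slope ρ·σ_Y/σ_X and passes through (μ_X, μ_Y).
E[Y | X=6.6] = -3.7 + (0.77)·(2.6/0.8)·(6.6 − (6.8)) = -3.7 + (2.5025)·(-0.2) = -4.2005.

-4.2005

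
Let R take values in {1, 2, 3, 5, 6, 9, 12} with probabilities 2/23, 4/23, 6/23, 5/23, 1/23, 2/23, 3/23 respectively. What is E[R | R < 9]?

P(R < 9) = 18/23.
Σ over the event: 1·2/23 + 2·4/23 + 3·6/23 + 5·5/23 + 6·1/23 = 59/23.
E[R | R < 9] = (59/23) / (18/23) = 59/18.

59/18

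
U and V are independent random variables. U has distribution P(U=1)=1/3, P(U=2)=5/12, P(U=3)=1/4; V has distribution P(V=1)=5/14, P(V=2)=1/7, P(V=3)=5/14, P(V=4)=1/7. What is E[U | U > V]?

113/46

P(U > V) = 23/84.
Summing U·P(x,y) over outcomes with U > V gives 113/168.
E[U | U > V] = (113/168) / (23/84) = 113/46.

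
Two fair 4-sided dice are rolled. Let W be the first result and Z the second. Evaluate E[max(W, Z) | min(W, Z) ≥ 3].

P(min(W, Z) ≥ 3) = 1/4.
Summing max(W,Z)·P(x,y) over outcomes with min(W, Z) ≥ 3 gives 15/16.
E[max(W, Z) | min(W, Z) ≥ 3] = (15/16) / (1/4) = 15/4.

15/4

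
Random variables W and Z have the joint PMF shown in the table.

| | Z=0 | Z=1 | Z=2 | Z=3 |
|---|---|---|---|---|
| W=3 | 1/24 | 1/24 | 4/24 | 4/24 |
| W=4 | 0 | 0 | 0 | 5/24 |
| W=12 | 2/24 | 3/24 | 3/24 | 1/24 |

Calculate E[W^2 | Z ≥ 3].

26

P(Z ≥ 3) = 5/12.
Σ W^2·P over the event = 9·(4/24) + 16·(5/24) + 144·(1/24) = 65/6.
E[W^2 | Z ≥ 3] = (65/6) / (5/12) = 26.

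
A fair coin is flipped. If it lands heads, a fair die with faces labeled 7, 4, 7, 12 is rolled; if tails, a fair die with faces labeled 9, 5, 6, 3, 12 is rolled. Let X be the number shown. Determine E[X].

E[X | heads] = (7+4+7+12)/4 = 15/2.
E[X | tails] = (9+5+6+3+12)/5 = 7.
E[X] = (1/2)·(15/2) + (1/2)·(7) = 29/4.

29/4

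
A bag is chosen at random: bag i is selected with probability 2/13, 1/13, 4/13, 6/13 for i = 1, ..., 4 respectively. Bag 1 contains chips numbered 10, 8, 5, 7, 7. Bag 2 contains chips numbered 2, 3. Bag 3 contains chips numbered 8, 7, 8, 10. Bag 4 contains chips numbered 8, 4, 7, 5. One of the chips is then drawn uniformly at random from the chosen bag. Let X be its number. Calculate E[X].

E[X | bag 1] = (10+8+5+7+7)/5 = 37/5.
E[X | bag 2] = (2+3)/2 = 5/2.
E[X | bag 3] = (8+7+8+10)/4 = 33/4.
E[X | bag 4] = (8+4+7+5)/4 = 6.
E[X] = (2/13)·(37/5) + (1/13)·(5/2) + (4/13)·(33/4) + (6/13)·(6) = 863/130.

863/130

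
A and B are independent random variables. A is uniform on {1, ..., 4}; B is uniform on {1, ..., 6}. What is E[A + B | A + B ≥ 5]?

P(A + B ≥ 5) = 3/4.
Summing (A+B)·P(x,y) over outcomes with A + B ≥ 5 gives 31/6.
E[A + B | A + B ≥ 5] = (31/6) / (3/4) = 62/9.

62/9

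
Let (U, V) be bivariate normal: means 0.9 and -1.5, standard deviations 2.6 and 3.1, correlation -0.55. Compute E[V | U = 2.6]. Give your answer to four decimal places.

The regression of V on U has slope ρ·σ_V/σ_U and passes through (μ_U, μ_V).
E[V | U=2.6] = -1.5 + (-0.55)·(3.1/2.6)·(2.6 − (0.9)) = -1.5 + (-0.65577)·(1.7) = -2.6148.

-2.6148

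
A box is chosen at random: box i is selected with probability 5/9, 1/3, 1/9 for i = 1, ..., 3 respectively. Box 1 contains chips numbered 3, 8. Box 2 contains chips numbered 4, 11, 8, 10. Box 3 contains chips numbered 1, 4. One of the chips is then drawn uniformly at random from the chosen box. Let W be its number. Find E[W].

73/12

E[W | box 1] = (3+8)/2 = 11/2.
E[W | box 2] = (4+11+8+10)/4 = 33/4.
E[W | box 3] = (1+4)/2 = 5/2.
By the law of total expectation,
E[W] = (5/9)·(11/2) + (1/3)·(33/4) + (1/9)·(5/2) = 73/12.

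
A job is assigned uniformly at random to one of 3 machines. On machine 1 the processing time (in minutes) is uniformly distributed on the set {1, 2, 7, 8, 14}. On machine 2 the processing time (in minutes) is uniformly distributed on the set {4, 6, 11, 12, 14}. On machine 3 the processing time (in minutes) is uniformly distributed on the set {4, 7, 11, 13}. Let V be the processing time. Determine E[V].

491/60

E[V | machine 1] = (1+2+7+8+14)/5 = 32/5.
E[V | machine 2] = (4+6+11+12+14)/5 = 47/5.
E[V | machine 3] = (4+7+11+13)/4 = 35/4.
By the law of total expectation,
E[V] = (1/3)·(32/5) + (1/3)·(47/5) + (1/3)·(35/4) = 491/60.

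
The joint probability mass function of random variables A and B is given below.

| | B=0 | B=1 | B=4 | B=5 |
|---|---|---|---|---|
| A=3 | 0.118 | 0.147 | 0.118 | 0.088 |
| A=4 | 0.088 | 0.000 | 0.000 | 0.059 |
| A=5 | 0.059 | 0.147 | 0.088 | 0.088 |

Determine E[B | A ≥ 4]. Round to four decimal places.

P(A ≥ 4) = 0.529.
Σ B·P over the event = 0·(0.088) + 5·(0.059) + 0·(0.059) + 1·(0.147) + 4·(0.088) + 5·(0.088) = 1.234.
E[B | A ≥ 4] = (1.234) / (0.529) = 2.3327.

2.3327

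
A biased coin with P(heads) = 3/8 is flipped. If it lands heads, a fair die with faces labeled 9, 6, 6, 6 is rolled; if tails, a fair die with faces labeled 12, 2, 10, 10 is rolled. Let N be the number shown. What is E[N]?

251/32

E[N | heads] = (9+6+6+6)/4 = 27/4.
E[N | tails] = (12+2+10+10)/4 = 17/2.
By the law of total expectation,
E[N] = (3/8)·(27/4) + (5/8)·(17/2) = 251/32.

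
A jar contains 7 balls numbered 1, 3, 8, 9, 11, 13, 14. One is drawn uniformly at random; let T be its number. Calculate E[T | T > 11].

27/2

P(T > 11) = 2/7.
Σ over the event: 13·1/7 + 14·1/7 = 27/7.
E[T | T > 11] = (27/7) / (2/7) = 27/2.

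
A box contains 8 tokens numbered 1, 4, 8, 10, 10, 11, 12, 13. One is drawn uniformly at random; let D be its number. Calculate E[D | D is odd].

25/3

P(D is odd) = 3/8.
Σ over the event: 1·1/8 + 11·1/8 + 13·1/8 = 25/8.
E[D | D is odd] = (25/8) / (3/8) = 25/3.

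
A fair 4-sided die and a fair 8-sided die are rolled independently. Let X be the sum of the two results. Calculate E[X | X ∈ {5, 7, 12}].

P(X ∈ {5, 7, 12}) = 9/32.
Σ over the event: 5·1/8 + 7·1/8 + 12·1/32 = 15/8.
E[X | X ∈ {5, 7, 12}] = (15/8) / (9/32) = 20/3.

20/3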